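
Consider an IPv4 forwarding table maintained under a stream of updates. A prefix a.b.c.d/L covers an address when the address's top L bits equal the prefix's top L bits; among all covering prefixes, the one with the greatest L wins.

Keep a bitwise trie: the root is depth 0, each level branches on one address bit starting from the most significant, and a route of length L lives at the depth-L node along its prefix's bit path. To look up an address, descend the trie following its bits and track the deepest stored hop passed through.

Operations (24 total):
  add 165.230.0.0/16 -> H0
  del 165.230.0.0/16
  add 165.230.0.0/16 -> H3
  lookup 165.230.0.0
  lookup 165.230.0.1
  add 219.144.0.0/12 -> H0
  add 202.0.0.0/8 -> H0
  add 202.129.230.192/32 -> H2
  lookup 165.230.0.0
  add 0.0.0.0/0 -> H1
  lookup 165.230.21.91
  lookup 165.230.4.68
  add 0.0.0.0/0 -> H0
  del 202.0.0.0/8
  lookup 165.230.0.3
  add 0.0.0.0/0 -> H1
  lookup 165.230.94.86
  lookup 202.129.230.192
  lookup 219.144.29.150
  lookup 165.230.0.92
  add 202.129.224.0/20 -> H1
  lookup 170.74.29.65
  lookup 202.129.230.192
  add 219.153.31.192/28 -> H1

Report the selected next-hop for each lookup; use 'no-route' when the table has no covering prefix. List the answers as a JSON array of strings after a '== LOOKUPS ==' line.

Process each operation:
  add 165.230.0.0/16 -> H0 at depth 16
  - 165.230.0.0/16 clear@16
  add 165.230.0.0/16 -> H3 at depth 16
  lookup 165.230.0.0: bits 1010010111100110 walk d0:-→d1:-→d2:-→d3:-→d4:-→d5:-→d6:-→d7:-→d8:-→d9:-→d10:-→d11:-→d12:-→d13:-→d14:-→d15:-→d16:H3 -> H3
  lookup 165.230.0.1: bits 1010010111100110 walk d0:-→d1:-→d2:-→d3:-→d4:-→d5:-→d6:-→d7:-→d8:-→d9:-→d10:-→d11:-→d12:-→d13:-→d14:-→d15:-→d16:H3 -> H3
  add 219.144.0.0/12 -> H0 at depth 12
  add 202.0.0.0/8 -> H0 at depth 8
  add 202.129.230.192/32 -> H2 at depth 32
  lookup 165.230.0.0: bits 1010010111100110 walk d0:-→d1:-→d2:-→d3:-→d4:-→d5:-→d6:-→d7:-→d8:-→d9:-→d10:-→d11:-→d12:-→d13:-→d14:-→d15:-→d16:H3 -> H3
  add 0.0.0.0/0 -> H1 at depth 0
  lookup 165.230.21.91: bits 1010010111100110 walk d0:H1→d1:-→d2:-→d3:-→d4:-→d5:-→d6:-→d7:-→d8:-→d9:-→d10:-→d11:-→d12:-→d13:-→d14:-→d15:-→d16:H3 -> H3
  lookup 165.230.4.68: bits 1010010111100110 walk d0:H1→d1:-→d2:-→d3:-→d4:-→d5:-→d6:-→d7:-→d8:-→d9:-→d10:-→d11:-→d12:-→d13:-→d14:-→d15:-→d16:H3 -> H3
  add 0.0.0.0/0 -> H0 at depth 0
  - 202.0.0.0/8 clear@8
  lookup 165.230.0.3: bits 1010010111100110 walk d0:H0→d1:-→d2:-→d3:-→d4:-→d5:-→d6:-→d7:-→d8:-→d9:-→d10:-→d11:-→d12:-→d13:-→d14:-→d15:-→d16:H3 -> H3
  add 0.0.0.0/0 -> H1 at depth 0
  lookup 165.230.94.86: bits 1010010111100110 walk d0:H1→d1:-→d2:-→d3:-→d4:-→d5:-→d6:-→d7:-→d8:-→d9:-→d10:-→d11:-→d12:-→d13:-→d14:-→d15:-→d16:H3 -> H3
  lookup 202.129.230.192: bits 11001010100000011110011011000000 walk d0:H1→d1:-→d2:-→d3:-→d4:-→d5:-→d6:-→d7:-→d8:-→d9:-→d10:-→d11:-→d12:-→d13:-→d14:-→d15:-→d16:-→d17:-→d18:-→d19:-→d20:-→d21:-→d22:-→d23:-→d24:-→d25:-→d26:-→d27:-→d28:-→d29:-→d30:-→d31:-→d32:H2 -> H2
  lookup 219.144.29.150: bits 110110111001 walk d0:H1→d1:-→d2:-→d3:-→d4:-→d5:-→d6:-→d7:-→d8:-→d9:-→d10:-→d11:-→d12:H0 -> H0
  lookup 165.230.0.92: bits 1010010111100110 walk d0:H1→d1:-→d2:-→d3:-→d4:-→d5:-→d6:-→d7:-→d8:-→d9:-→d10:-→d11:-→d12:-→d13:-→d14:-→d15:-→d16:H3 -> H3
  add 202.129.224.0/20 -> H1 at depth 20
  lookup 170.74.29.65: bits 1010 walk d0:H1→d1:-→d2:-→d3:-→d4:- -> H1
  lookup 202.129.230.192: bits 11001010100000011110011011000000 walk d0:H1→d1:-→d2:-→d3:-→d4:-→d5:-→d6:-→d7:-→d8:-→d9:-→d10:-→d11:-→d12:-→d13:-→d14:-→d15:-→d16:-→d17:-→d18:-→d19:-→d20:H1→d21:-→d22:-→d23:-→d24:-→d25:-→d26:-→d27:-→d28:-→d29:-→d30:-→d31:-→d32:H2 -> H2
  add 219.153.31.192/28 -> H1 at depth 28

== LOOKUPS ==
["H3","H3","H3","H3","H3","H3","H3","H2","H0","H3","H1","H2"]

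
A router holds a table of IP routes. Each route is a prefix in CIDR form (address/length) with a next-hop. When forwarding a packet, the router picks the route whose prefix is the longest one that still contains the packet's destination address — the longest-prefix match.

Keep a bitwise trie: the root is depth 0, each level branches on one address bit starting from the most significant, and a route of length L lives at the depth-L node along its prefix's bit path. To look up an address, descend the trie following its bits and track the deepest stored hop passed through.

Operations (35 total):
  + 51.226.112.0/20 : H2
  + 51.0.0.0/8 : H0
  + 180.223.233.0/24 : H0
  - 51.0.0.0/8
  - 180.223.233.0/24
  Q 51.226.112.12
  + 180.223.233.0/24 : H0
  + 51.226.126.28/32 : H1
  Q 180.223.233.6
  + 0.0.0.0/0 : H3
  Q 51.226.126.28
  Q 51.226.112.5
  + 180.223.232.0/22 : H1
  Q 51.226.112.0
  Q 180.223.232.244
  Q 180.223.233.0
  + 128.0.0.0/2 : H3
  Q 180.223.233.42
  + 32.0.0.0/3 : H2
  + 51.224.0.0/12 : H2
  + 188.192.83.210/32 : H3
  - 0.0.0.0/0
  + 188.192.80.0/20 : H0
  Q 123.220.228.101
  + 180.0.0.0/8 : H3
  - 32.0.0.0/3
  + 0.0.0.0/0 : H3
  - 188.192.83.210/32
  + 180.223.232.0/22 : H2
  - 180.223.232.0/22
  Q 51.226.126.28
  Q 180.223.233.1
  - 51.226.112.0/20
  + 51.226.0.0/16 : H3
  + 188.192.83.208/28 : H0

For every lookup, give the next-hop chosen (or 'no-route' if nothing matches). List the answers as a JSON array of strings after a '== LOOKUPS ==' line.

Trace:
  add 51.226.112.0/20 -> H2 at depth 20
  add 51.0.0.0/8 -> H0 at depth 8
  add 180.223.233.0/24 -> H0 at depth 24
  - 51.0.0.0/8 clear@8
  - 180.223.233.0/24 clear@24
  lookup 51.226.112.12: bits 00110011111000100111 walk d0:-→d1:-→d2:-→d3:-→d4:-→d5:-→d6:-→d7:-→d8:-→d9:-→d10:-→d11:-→d12:-→d13:-→d14:-→d15:-→d16:-→d17:-→d18:-→d19:-→d20:H2 -> H2
  add 180.223.233.0/24 -> H0 at depth 24
  add 51.226.126.28/32 -> H1 at depth 32
  lookup 180.223.233.6: bits 101101001101111111101001 walk d0:-→d1:-→d2:-→d3:-→d4:-→d5:-→d6:-→d7:-→d8:-→d9:-→d10:-→d11:-→d12:-→d13:-→d14:-→d15:-→d16:-→d17:-→d18:-→d19:-→d20:-→d21:-→d22:-→d23:-→d24:H0 -> H0
  add 0.0.0.0/0 -> H3 at depth 0
  lookup 51.226.126.28: bits 00110011111000100111111000011100 walk d0:H3→d1:-→d2:-→d3:-→d4:-→d5:-→d6:-→d7:-→d8:-→d9:-→d10:-→d11:-→d12:-→d13:-→d14:-→d15:-→d16:-→d17:-→d18:-→d19:-→d20:H2→d21:-→d22:-→d23:-→d24:-→d25:-→d26:-→d27:-→d28:-→d29:-→d30:-→d31:-→d32:H1 -> H1
  lookup 51.226.112.5: bits 00110011111000100111 walk d0:H3→d1:-→d2:-→d3:-→d4:-→d5:-→d6:-→d7:-→d8:-→d9:-→d10:-→d11:-→d12:-→d13:-→d14:-→d15:-→d16:-→d17:-→d18:-→d19:-→d20:H2 -> H2
  add 180.223.232.0/22 -> H1 at depth 22
  lookup 51.226.112.0: bits 00110011111000100111 walk d0:H3→d1:-→d2:-→d3:-→d4:-→d5:-→d6:-→d7:-→d8:-→d9:-→d10:-→d11:-→d12:-→d13:-→d14:-→d15:-→d16:-→d17:-→d18:-→d19:-→d20:H2 -> H2
  lookup 180.223.232.244: bits 10110100110111111110100 walk d0:H3→d1:-→d2:-→d3:-→d4:-→d5:-→d6:-→d7:-→d8:-→d9:-→d10:-→d11:-→d12:-→d13:-→d14:-→d15:-→d16:-→d17:-→d18:-→d19:-→d20:-→d21:-→d22:H1→d23:- -> H1
  lookup 180.223.233.0: bits 101101001101111111101001 walk d0:H3→d1:-→d2:-→d3:-→d4:-→d5:-→d6:-→d7:-→d8:-→d9:-→d10:-→d11:-→d12:-→d13:-→d14:-→d15:-→d16:-→d17:-→d18:-→d19:-→d20:-→d21:-→d22:H1→d23:-→d24:H0 -> H0
  add 128.0.0.0/2 -> H3 at depth 2
  lookup 180.223.233.42: bits 101101001101111111101001 walk d0:H3→d1:-→d2:H3→d3:-→d4:-→d5:-→d6:-→d7:-→d8:-→d9:-→d10:-→d11:-→d12:-→d13:-→d14:-→d15:-→d16:-→d17:-→d18:-→d19:-→d20:-→d21:-→d22:H1→d23:-→d24:H0 -> H0
  add 32.0.0.0/3 -> H2 at depth 3
  add 51.224.0.0/12 -> H2 at depth 12
  add 188.192.83.210/32 -> H3 at depth 32
  - 0.0.0.0/0 clear@0
  add 188.192.80.0/20 -> H0 at depth 20
  lookup 123.220.228.101: bits 0 walk d0:-→d1:- -> no-route
  add 180.0.0.0/8 -> H3 at depth 8
  - 32.0.0.0/3 clear@3
  add 0.0.0.0/0 -> H3 at depth 0
  - 188.192.83.210/32 clear@32
  add 180.223.232.0/22 -> H2 at depth 22
  - 180.223.232.0/22 clear@22
  lookup 51.226.126.28: bits 00110011111000100111111000011100 walk d0:H3→d1:-→d2:-→d3:-→d4:-→d5:-→d6:-→d7:-→d8:-→d9:-→d10:-→d11:-→d12:H2→d13:-→d14:-→d15:-→d16:-→d17:-→d18:-→d19:-→d20:H2→d21:-→d22:-→d23:-→d24:-→d25:-→d26:-→d27:-→d28:-→d29:-→d30:-→d31:-→d32:H1 -> H1
  lookup 180.223.233.1: bits 101101001101111111101001 walk d0:H3→d1:-→d2:H3→d3:-→d4:-→d5:-→d6:-→d7:-→d8:H3→d9:-→d10:-→d11:-→d12:-→d13:-→d14:-→d15:-→d16:-→d17:-→d18:-→d19:-→d20:-→d21:-→d22:-→d23:-→d24:H0 -> H0
  - 51.226.112.0/20 clear@20
  add 51.226.0.0/16 -> H3 at depth 16
  add 188.192.83.208/28 -> H0 at depth 28

== LOOKUPS ==
["H2","H0","H1","H2","H2","H1","H0","H0","no-route","H1","H0"]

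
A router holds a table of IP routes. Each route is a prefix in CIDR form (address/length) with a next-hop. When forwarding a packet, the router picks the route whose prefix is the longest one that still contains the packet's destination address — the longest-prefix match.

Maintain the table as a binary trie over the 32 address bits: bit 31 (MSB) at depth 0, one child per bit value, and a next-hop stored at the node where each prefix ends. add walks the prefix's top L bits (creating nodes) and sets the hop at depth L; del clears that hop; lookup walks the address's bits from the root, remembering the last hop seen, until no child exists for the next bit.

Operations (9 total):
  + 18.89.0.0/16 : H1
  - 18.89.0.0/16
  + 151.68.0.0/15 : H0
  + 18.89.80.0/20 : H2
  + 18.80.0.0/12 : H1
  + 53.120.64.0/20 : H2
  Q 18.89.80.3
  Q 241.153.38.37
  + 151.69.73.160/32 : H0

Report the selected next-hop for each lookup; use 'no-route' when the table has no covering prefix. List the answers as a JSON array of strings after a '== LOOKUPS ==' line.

Process each operation:
  + 18.89.0.0/16 (H1) depth=16
  del 18.89.0.0/16 (clear depth 16)
  + 151.68.0.0/15 (H0) depth=15
  + 18.89.80.0/20 (H2) depth=20
  + 18.80.0.0/12 (H1) depth=12
  + 53.120.64.0/20 (H2) depth=20
  ? 18.89.80.3  path d0:-→d1:-→d2:-→d3:-→d4:-→d5:-→d6:-→d7:-→d8:-→d9:-→d10:-→d11:-→d12:H1→d13:-→d14:-→d15:-→d16:-→d17:-→d18:-→d19:-→d20:H2  best=H2
  ? 241.153.38.37  path d0:-→d1:-  best=no-route
  + 151.69.73.160/32 (H0) depth=32

== LOOKUPS ==
["H2","no-route"]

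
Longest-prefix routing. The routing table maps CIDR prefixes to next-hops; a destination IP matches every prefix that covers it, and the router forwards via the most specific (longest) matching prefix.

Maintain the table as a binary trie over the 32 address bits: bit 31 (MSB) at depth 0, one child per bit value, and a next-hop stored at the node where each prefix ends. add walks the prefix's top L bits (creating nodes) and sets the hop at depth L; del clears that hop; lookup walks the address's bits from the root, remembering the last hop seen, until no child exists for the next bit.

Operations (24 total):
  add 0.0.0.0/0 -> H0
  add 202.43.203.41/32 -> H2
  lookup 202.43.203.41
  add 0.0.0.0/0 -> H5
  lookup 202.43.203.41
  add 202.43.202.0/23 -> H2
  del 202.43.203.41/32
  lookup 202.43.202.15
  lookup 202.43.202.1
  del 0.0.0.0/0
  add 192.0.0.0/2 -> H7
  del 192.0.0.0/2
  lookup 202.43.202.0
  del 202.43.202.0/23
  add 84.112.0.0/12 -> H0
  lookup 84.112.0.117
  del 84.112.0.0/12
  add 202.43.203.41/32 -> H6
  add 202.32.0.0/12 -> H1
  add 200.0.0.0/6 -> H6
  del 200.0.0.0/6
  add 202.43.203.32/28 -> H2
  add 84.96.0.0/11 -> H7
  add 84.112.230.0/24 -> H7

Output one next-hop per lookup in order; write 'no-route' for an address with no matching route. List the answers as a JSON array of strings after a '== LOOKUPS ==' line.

Apply in order:
  add 0.0.0.0/0 -> H0 at depth 0
  add 202.43.203.41/32 -> H2 at depth 32
  Q 202.43.203.41: descend 11001010001010111100101100101001 ; hops seen [H0,H2] ; pick H2
  add 0.0.0.0/0 -> H5 at depth 0
  Q 202.43.203.41: descend 11001010001010111100101100101001 ; hops seen [H5,H2] ; pick H2
  add 202.43.202.0/23 -> H2 at depth 23
  del 202.43.203.41/32 (clear depth 32)
  Q 202.43.202.15: descend 11001010001010111100101 ; hops seen [H5,H2] ; pick H2
  Q 202.43.202.1: descend 11001010001010111100101 ; hops seen [H5,H2] ; pick H2
  del 0.0.0.0/0 (clear depth 0)
  add 192.0.0.0/2 -> H7 at depth 2
  del 192.0.0.0/2 (clear depth 2)
  Q 202.43.202.0: descend 11001010001010111100101 ; hops seen [H2] ; pick H2
  del 202.43.202.0/23 (clear depth 23)
  add 84.112.0.0/12 -> H0 at depth 12
  Q 84.112.0.117: descend 010101000111 ; hops seen [H0] ; pick H0
  del 84.112.0.0/12 (clear depth 12)
  add 202.43.203.41/32 -> H6 at depth 32
  add 202.32.0.0/12 -> H1 at depth 12
  add 200.0.0.0/6 -> H6 at depth 6
  del 200.0.0.0/6 (clear depth 6)
  add 202.43.203.32/28 -> H2 at depth 28
  add 84.96.0.0/11 -> H7 at depth 11
  add 84.112.230.0/24 -> H7 at depth 24

== LOOKUPS ==
["H2","H2","H2","H2","H2","H0"]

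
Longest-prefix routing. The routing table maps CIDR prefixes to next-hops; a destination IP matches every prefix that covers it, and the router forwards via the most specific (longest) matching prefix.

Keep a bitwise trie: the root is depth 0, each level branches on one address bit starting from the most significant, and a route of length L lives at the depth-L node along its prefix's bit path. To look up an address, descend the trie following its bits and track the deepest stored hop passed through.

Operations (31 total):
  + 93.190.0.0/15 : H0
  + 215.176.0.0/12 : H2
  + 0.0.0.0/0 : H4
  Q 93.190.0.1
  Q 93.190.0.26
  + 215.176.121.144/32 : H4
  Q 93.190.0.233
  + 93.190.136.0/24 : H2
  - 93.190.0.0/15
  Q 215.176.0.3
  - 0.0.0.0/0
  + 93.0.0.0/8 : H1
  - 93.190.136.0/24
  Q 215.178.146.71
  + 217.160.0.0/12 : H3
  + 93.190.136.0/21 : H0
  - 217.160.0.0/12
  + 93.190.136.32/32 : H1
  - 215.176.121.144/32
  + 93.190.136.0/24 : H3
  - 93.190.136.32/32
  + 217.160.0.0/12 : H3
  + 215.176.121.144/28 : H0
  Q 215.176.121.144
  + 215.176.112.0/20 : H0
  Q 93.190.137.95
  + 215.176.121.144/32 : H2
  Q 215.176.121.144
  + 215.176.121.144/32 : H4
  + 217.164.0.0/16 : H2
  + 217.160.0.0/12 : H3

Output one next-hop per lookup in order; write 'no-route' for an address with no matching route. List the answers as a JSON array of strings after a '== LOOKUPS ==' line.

Trace:
  add 93.190.0.0/15 -> H0 at depth 15
  add 215.176.0.0/12 -> H2 at depth 12
  add 0.0.0.0/0 -> H4 at depth 0
  ? 93.190.0.1  path d0:H4→d1:-→d2:-→d3:-→d4:-→d5:-→d6:-→d7:-→d8:-→d9:-→d10:-→d11:-→d12:-→d13:-→d14:-→d15:H0  best=H0
  ? 93.190.0.26  path d0:H4→d1:-→d2:-→d3:-→d4:-→d5:-→d6:-→d7:-→d8:-→d9:-→d10:-→d11:-→d12:-→d13:-→d14:-→d15:H0  best=H0
  add 215.176.121.144/32 -> H4 at depth 32
  ? 93.190.0.233  path d0:H4→d1:-→d2:-→d3:-→d4:-→d5:-→d6:-→d7:-→d8:-→d9:-→d10:-→d11:-→d12:-→d13:-→d14:-→d15:H0  best=H0
  add 93.190.136.0/24 -> H2 at depth 24
  del 93.190.0.0/15 (clear depth 15)
  ? 215.176.0.3  path d0:H4→d1:-→d2:-→d3:-→d4:-→d5:-→d6:-→d7:-→d8:-→d9:-→d10:-→d11:-→d12:H2→d13:-→d14:-→d15:-→d16:-→d17:-  best=H2
  del 0.0.0.0/0 (clear depth 0)
  add 93.0.0.0/8 -> H1 at depth 8
  del 93.190.136.0/24 (clear depth 24)
  ? 215.178.146.71  path d0:-→d1:-→d2:-→d3:-→d4:-→d5:-→d6:-→d7:-→d8:-→d9:-→d10:-→d11:-→d12:H2→d13:-→d14:-  best=H2
  add 217.160.0.0/12 -> H3 at depth 12
  add 93.190.136.0/21 -> H0 at depth 21
  del 217.160.0.0/12 (clear depth 12)
  add 93.190.136.32/32 -> H1 at depth 32
  del 215.176.121.144/32 (clear depth 32)
  add 93.190.136.0/24 -> H3 at depth 24
  del 93.190.136.32/32 (clear depth 32)
  add 217.160.0.0/12 -> H3 at depth 12
  add 215.176.121.144/28 -> H0 at depth 28
  ? 215.176.121.144  path d0:-→d1:-→d2:-→d3:-→d4:-→d5:-→d6:-→d7:-→d8:-→d9:-→d10:-→d11:-→d12:H2→d13:-→d14:-→d15:-→d16:-→d17:-→d18:-→d19:-→d20:-→d21:-→d22:-→d23:-→d24:-→d25:-→d26:-→d27:-→d28:H0→d29:-→d30:-→d31:-→d32:-  best=H0
  add 215.176.112.0/20 -> H0 at depth 20
  ? 93.190.137.95  path d0:-→d1:-→d2:-→d3:-→d4:-→d5:-→d6:-→d7:-→d8:H1→d9:-→d10:-→d11:-→d12:-→d13:-→d14:-→d15:-→d16:-→d17:-→d18:-→d19:-→d20:-→d21:H0→d22:-→d23:-  best=H0
  add 215.176.121.144/32 -> H2 at depth 32
  ? 215.176.121.144  path d0:-→d1:-→d2:-→d3:-→d4:-→d5:-→d6:-→d7:-→d8:-→d9:-→d10:-→d11:-→d12:H2→d13:-→d14:-→d15:-→d16:-→d17:-→d18:-→d19:-→d20:H0→d21:-→d22:-→d23:-→d24:-→d25:-→d26:-→d27:-→d28:H0→d29:-→d30:-→d31:-→d32:H2  best=H2
  add 215.176.121.144/32 -> H4 at depth 32
  add 217.164.0.0/16 -> H2 at depth 16
  add 217.160.0.0/12 -> H3 at depth 12

== LOOKUPS ==
["H0","H0","H0","H2","H2","H0","H0","H2"]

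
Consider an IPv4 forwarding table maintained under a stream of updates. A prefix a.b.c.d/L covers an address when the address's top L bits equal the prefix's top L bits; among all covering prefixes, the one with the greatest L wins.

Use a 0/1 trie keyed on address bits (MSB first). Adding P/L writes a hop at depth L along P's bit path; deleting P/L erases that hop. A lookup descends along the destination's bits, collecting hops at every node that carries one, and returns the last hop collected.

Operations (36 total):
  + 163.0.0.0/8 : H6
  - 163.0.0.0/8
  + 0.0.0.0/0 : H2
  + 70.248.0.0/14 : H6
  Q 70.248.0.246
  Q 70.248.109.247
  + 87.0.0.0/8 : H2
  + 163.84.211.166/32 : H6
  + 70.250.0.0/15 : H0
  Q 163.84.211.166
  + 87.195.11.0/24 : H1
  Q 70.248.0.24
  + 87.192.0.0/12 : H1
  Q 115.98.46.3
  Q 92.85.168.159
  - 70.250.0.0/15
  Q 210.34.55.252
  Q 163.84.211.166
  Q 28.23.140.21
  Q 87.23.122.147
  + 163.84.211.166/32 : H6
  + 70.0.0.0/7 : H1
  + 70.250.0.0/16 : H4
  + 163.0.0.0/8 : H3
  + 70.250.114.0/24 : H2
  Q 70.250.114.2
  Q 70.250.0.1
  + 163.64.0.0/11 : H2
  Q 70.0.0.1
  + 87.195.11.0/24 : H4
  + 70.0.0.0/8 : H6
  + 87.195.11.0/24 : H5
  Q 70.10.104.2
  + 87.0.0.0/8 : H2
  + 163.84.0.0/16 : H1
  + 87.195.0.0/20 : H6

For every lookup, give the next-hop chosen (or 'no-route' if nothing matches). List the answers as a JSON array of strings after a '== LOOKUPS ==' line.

Apply in order:
  add 163.0.0.0/8 -> H6 at depth 8
  del 163.0.0.0/8 (clear depth 8)
  add 0.0.0.0/0 -> H2 at depth 0
  add 70.248.0.0/14 -> H6 at depth 14
  ? 70.248.0.246  path d0:H2→d1:-→d2:-→d3:-→d4:-→d5:-→d6:-→d7:-→d8:-→d9:-→d10:-→d11:-→d12:-→d13:-→d14:H6  best=H6
  ? 70.248.109.247  path d0:H2→d1:-→d2:-→d3:-→d4:-→d5:-→d6:-→d7:-→d8:-→d9:-→d10:-→d11:-→d12:-→d13:-→d14:H6  best=H6
  add 87.0.0.0/8 -> H2 at depth 8
  add 163.84.211.166/32 -> H6 at depth 32
  add 70.250.0.0/15 -> H0 at depth 15
  ? 163.84.211.166  path d0:H2→d1:-→d2:-→d3:-→d4:-→d5:-→d6:-→d7:-→d8:-→d9:-→d10:-→d11:-→d12:-→d13:-→d14:-→d15:-→d16:-→d17:-→d18:-→d19:-→d20:-→d21:-→d22:-→d23:-→d24:-→d25:-→d26:-→d27:-→d28:-→d29:-→d30:-→d31:-→d32:H6  best=H6
  add 87.195.11.0/24 -> H1 at depth 24
  ? 70.248.0.24  path d0:H2→d1:-→d2:-→d3:-→d4:-→d5:-→d6:-→d7:-→d8:-→d9:-→d10:-→d11:-→d12:-→d13:-→d14:H6  best=H6
  add 87.192.0.0/12 -> H1 at depth 12
  ? 115.98.46.3  path d0:H2→d1:-→d2:-  best=H2
  ? 92.85.168.159  path d0:H2→d1:-→d2:-→d3:-→d4:-  best=H2
  del 70.250.0.0/15 (clear depth 15)
  ? 210.34.55.252  path d0:H2→d1:-  best=H2
  ? 163.84.211.166  path d0:H2→d1:-→d2:-→d3:-→d4:-→d5:-→d6:-→d7:-→d8:-→d9:-→d10:-→d11:-→d12:-→d13:-→d14:-→d15:-→d16:-→d17:-→d18:-→d19:-→d20:-→d21:-→d22:-→d23:-→d24:-→d25:-→d26:-→d27:-→d28:-→d29:-→d30:-→d31:-→d32:H6  best=H6
  ? 28.23.140.21  path d0:H2→d1:-  best=H2
  ? 87.23.122.147  path d0:H2→d1:-→d2:-→d3:-→d4:-→d5:-→d6:-→d7:-→d8:H2  best=H2
  add 163.84.211.166/32 -> H6 at depth 32
  add 70.0.0.0/7 -> H1 at depth 7
  add 70.250.0.0/16 -> H4 at depth 16
  add 163.0.0.0/8 -> H3 at depth 8
  add 70.250.114.0/24 -> H2 at depth 24
  ? 70.250.114.2  path d0:H2→d1:-→d2:-→d3:-→d4:-→d5:-→d6:-→d7:H1→d8:-→d9:-→d10:-→d11:-→d12:-→d13:-→d14:H6→d15:-→d16:H4→d17:-→d18:-→d19:-→d20:-→d21:-→d22:-→d23:-→d24:H2  best=H2
  ? 70.250.0.1  path d0:H2→d1:-→d2:-→d3:-→d4:-→d5:-→d6:-→d7:H1→d8:-→d9:-→d10:-→d11:-→d12:-→d13:-→d14:H6→d15:-→d16:H4→d17:-  best=H4
  add 163.64.0.0/11 -> H2 at depth 11
  ? 70.0.0.1  path d0:H2→d1:-→d2:-→d3:-→d4:-→d5:-→d6:-→d7:H1→d8:-  best=H1
  add 87.195.11.0/24 -> H4 at depth 24
  add 70.0.0.0/8 -> H6 at depth 8
  add 87.195.11.0/24 -> H5 at depth 24
  ? 70.10.104.2  path d0:H2→d1:-→d2:-→d3:-→d4:-→d5:-→d6:-→d7:H1→d8:H6  best=H6
  add 87.0.0.0/8 -> H2 at depth 8
  add 163.84.0.0/16 -> H1 at depth 16
  add 87.195.0.0/20 -> H6 at depth 20

== LOOKUPS ==
["H6","H6","H6","H6","H2","H2","H2","H6","H2","H2","H2","H4","H1","H6"]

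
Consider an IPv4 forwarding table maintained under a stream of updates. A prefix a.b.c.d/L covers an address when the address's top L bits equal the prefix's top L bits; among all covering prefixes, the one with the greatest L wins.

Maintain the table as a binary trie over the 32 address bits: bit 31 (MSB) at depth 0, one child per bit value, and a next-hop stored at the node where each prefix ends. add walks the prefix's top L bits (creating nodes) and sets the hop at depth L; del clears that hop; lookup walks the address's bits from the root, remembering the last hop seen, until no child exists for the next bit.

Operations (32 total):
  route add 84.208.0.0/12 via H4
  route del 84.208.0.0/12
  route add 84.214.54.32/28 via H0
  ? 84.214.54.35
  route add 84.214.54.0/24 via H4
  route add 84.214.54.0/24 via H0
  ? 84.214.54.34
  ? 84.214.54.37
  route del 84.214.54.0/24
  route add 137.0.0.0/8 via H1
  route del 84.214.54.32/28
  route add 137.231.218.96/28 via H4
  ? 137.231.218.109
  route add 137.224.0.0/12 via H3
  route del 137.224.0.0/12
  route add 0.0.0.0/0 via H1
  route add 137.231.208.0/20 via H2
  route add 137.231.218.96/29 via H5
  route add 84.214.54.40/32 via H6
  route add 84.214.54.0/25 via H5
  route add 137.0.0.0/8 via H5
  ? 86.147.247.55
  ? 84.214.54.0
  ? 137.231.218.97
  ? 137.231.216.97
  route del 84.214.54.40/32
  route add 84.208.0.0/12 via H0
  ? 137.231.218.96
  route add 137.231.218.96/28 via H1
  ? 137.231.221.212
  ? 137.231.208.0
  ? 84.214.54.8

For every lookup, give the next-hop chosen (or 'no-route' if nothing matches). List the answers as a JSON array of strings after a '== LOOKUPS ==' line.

Apply in order:
  + 84.208.0.0/12 (H4) depth=12
  del 84.208.0.0/12 (clear depth 12)
  + 84.214.54.32/28 (H0) depth=28
  Q 84.214.54.35: descend 0101010011010110001101100010 ; hops seen [H0] ; pick H0
  + 84.214.54.0/24 (H4) depth=24
  + 84.214.54.0/24 (H0) depth=24
  Q 84.214.54.34: descend 0101010011010110001101100010 ; hops seen [H0,H0] ; pick H0
  Q 84.214.54.37: descend 0101010011010110001101100010 ; hops seen [H0,H0] ; pick H0
  del 84.214.54.0/24 (clear depth 24)
  + 137.0.0.0/8 (H1) depth=8
  del 84.214.54.32/28 (clear depth 28)
  + 137.231.218.96/28 (H4) depth=28
  Q 137.231.218.109: descend 1000100111100111110110100110 ; hops seen [H1,H4] ; pick H4
  + 137.224.0.0/12 (H3) depth=12
  del 137.224.0.0/12 (clear depth 12)
  + 0.0.0.0/0 (H1) depth=0
  + 137.231.208.0/20 (H2) depth=20
  + 137.231.218.96/29 (H5) depth=29
  + 84.214.54.40/32 (H6) depth=32
  + 84.214.54.0/25 (H5) depth=25
  + 137.0.0.0/8 (H5) depth=8
  Q 86.147.247.55: descend 010101 ; hops seen [H1] ; pick H1
  Q 84.214.54.0: descend 01010100110101100011011000 ; hops seen [H1,H5] ; pick H5
  Q 137.231.218.97: descend 10001001111001111101101001100 ; hops seen [H1,H5,H2,H4,H5] ; pick H5
  Q 137.231.216.97: descend 1000100111100111110110 ; hops seen [H1,H5,H2] ; pick H2
  del 84.214.54.40/32 (clear depth 32)
  + 84.208.0.0/12 (H0) depth=12
  Q 137.231.218.96: descend 10001001111001111101101001100 ; hops seen [H1,H5,H2,H4,H5] ; pick H5
  + 137.231.218.96/28 (H1) depth=28
  Q 137.231.221.212: descend 100010011110011111011 ; hops seen [H1,H5,H2] ; pick H2
  Q 137.231.208.0: descend 10001001111001111101 ; hops seen [H1,H5,H2] ; pick H2
  Q 84.214.54.8: descend 01010100110101100011011000 ; hops seen [H1,H0,H5] ; pick H5

== LOOKUPS ==
["H0","H0","H0","H4","H1","H5","H5","H2","H5","H2","H2","H5"]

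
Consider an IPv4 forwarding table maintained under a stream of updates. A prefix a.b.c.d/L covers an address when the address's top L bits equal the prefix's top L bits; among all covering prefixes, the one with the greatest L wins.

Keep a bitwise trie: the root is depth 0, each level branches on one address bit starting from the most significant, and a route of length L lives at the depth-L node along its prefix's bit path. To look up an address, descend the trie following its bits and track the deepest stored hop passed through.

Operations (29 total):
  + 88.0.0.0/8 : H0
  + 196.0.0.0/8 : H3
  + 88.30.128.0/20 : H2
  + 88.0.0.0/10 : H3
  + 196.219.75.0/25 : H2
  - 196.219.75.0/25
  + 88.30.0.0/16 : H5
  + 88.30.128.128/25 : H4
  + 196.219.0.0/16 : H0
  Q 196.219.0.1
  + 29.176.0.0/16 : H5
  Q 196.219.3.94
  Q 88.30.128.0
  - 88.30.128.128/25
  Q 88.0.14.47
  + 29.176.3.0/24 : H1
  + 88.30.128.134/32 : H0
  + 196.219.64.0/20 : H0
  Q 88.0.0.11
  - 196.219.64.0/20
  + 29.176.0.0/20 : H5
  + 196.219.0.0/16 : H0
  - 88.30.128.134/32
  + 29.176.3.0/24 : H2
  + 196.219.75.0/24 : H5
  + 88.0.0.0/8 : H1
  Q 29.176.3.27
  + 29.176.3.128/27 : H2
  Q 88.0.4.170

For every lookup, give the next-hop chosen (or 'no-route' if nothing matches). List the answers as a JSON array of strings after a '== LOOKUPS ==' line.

Apply in order:
  add 88.0.0.0/8 -> H0 at depth 8
  add 196.0.0.0/8 -> H3 at depth 8
  add 88.30.128.0/20 -> H2 at depth 20
  add 88.0.0.0/10 -> H3 at depth 10
  add 196.219.75.0/25 -> H2 at depth 25
  del 196.219.75.0/25 (clear depth 25)
  add 88.30.0.0/16 -> H5 at depth 16
  add 88.30.128.128/25 -> H4 at depth 25
  add 196.219.0.0/16 -> H0 at depth 16
  lookup 196.219.0.1: bits 11000100110110110 walk d0:-→d1:-→d2:-→d3:-→d4:-→d5:-→d6:-→d7:-→d8:H3→d9:-→d10:-→d11:-→d12:-→d13:-→d14:-→d15:-→d16:H0→d17:- -> H0
  add 29.176.0.0/16 -> H5 at depth 16
  lookup 196.219.3.94: bits 11000100110110110 walk d0:-→d1:-→d2:-→d3:-→d4:-→d5:-→d6:-→d7:-→d8:H3→d9:-→d10:-→d11:-→d12:-→d13:-→d14:-→d15:-→d16:H0→d17:- -> H0
  lookup 88.30.128.0: bits 010110000001111010000000 walk d0:-→d1:-→d2:-→d3:-→d4:-→d5:-→d6:-→d7:-→d8:H0→d9:-→d10:H3→d11:-→d12:-→d13:-→d14:-→d15:-→d16:H5→d17:-→d18:-→d19:-→d20:H2→d21:-→d22:-→d23:-→d24:- -> H2
  del 88.30.128.128/25 (clear depth 25)
  lookup 88.0.14.47: bits 01011000000 walk d0:-→d1:-→d2:-→d3:-→d4:-→d5:-→d6:-→d7:-→d8:H0→d9:-→d10:H3→d11:- -> H3
  add 29.176.3.0/24 -> H1 at depth 24
  add 88.30.128.134/32 -> H0 at depth 32
  add 196.219.64.0/20 -> H0 at depth 20
  lookup 88.0.0.11: bits 01011000000 walk d0:-→d1:-→d2:-→d3:-→d4:-→d5:-→d6:-→d7:-→d8:H0→d9:-→d10:H3→d11:- -> H3
  del 196.219.64.0/20 (clear depth 20)
  add 29.176.0.0/20 -> H5 at depth 20
  add 196.219.0.0/16 -> H0 at depth 16
  del 88.30.128.134/32 (clear depth 32)
  add 29.176.3.0/24 -> H2 at depth 24
  add 196.219.75.0/24 -> H5 at depth 24
  add 88.0.0.0/8 -> H1 at depth 8
  lookup 29.176.3.27: bits 000111011011000000000011 walk d0:-→d1:-→d2:-→d3:-→d4:-→d5:-→d6:-→d7:-→d8:-→d9:-→d10:-→d11:-→d12:-→d13:-→d14:-→d15:-→d16:H5→d17:-→d18:-→d19:-→d20:H5→d21:-→d22:-→d23:-→d24:H2 -> H2
  add 29.176.3.128/27 -> H2 at depth 27
  lookup 88.0.4.170: bits 01011000000 walk d0:-→d1:-→d2:-→d3:-→d4:-→d5:-→d6:-→d7:-→d8:H1→d9:-→d10:H3→d11:- -> H3

== LOOKUPS ==
["H0","H0","H2","H3","H3","H2","H3"]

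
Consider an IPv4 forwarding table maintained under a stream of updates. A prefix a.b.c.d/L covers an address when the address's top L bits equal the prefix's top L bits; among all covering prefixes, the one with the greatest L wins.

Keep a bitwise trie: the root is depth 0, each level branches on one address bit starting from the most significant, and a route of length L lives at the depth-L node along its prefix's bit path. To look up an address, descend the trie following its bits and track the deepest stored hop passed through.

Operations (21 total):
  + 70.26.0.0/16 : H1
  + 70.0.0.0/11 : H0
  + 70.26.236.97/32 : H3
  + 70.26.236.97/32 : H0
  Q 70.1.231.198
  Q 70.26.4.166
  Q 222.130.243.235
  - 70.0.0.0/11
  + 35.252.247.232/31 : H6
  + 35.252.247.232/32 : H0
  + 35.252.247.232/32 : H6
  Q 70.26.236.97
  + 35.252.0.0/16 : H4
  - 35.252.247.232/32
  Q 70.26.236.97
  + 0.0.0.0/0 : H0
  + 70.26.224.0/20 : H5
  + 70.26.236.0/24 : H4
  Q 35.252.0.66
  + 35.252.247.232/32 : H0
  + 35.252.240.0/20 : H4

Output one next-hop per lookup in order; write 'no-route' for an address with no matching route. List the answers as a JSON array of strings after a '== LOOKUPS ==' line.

Trace:
  + 70.26.0.0/16 (H1) depth=16
  + 70.0.0.0/11 (H0) depth=11
  + 70.26.236.97/32 (H3) depth=32
  + 70.26.236.97/32 (H0) depth=32
  ? 70.1.231.198  path d0:-→d1:-→d2:-→d3:-→d4:-→d5:-→d6:-→d7:-→d8:-→d9:-→d10:-→d11:H0  best=H0
  ? 70.26.4.166  path d0:-→d1:-→d2:-→d3:-→d4:-→d5:-→d6:-→d7:-→d8:-→d9:-→d10:-→d11:H0→d12:-→d13:-→d14:-→d15:-→d16:H1  best=H1
  ? 222.130.243.235  path d0:-  best=no-route
  - 70.0.0.0/11 clear@11
  + 35.252.247.232/31 (H6) depth=31
  + 35.252.247.232/32 (H0) depth=32
  + 35.252.247.232/32 (H6) depth=32
  ? 70.26.236.97  path d0:-→d1:-→d2:-→d3:-→d4:-→d5:-→d6:-→d7:-→d8:-→d9:-→d10:-→d11:-→d12:-→d13:-→d14:-→d15:-→d16:H1→d17:-→d18:-→d19:-→d20:-→d21:-→d22:-→d23:-→d24:-→d25:-→d26:-→d27:-→d28:-→d29:-→d30:-→d31:-→d32:H0  best=H0
  + 35.252.0.0/16 (H4) depth=16
  - 35.252.247.232/32 clear@32
  ? 70.26.236.97  path d0:-→d1:-→d2:-→d3:-→d4:-→d5:-→d6:-→d7:-→d8:-→d9:-→d10:-→d11:-→d12:-→d13:-→d14:-→d15:-→d16:H1→d17:-→d18:-→d19:-→d20:-→d21:-→d22:-→d23:-→d24:-→d25:-→d26:-→d27:-→d28:-→d29:-→d30:-→d31:-→d32:H0  best=H0
  + 0.0.0.0/0 (H0) depth=0
  + 70.26.224.0/20 (H5) depth=20
  + 70.26.236.0/24 (H4) depth=24
  ? 35.252.0.66  path d0:H0→d1:-→d2:-→d3:-→d4:-→d5:-→d6:-→d7:-→d8:-→d9:-→d10:-→d11:-→d12:-→d13:-→d14:-→d15:-→d16:H4  best=H4
  + 35.252.247.232/32 (H0) depth=32
  + 35.252.240.0/20 (H4) depth=20

== LOOKUPS ==
["H0","H1","no-route","H0","H0","H4"]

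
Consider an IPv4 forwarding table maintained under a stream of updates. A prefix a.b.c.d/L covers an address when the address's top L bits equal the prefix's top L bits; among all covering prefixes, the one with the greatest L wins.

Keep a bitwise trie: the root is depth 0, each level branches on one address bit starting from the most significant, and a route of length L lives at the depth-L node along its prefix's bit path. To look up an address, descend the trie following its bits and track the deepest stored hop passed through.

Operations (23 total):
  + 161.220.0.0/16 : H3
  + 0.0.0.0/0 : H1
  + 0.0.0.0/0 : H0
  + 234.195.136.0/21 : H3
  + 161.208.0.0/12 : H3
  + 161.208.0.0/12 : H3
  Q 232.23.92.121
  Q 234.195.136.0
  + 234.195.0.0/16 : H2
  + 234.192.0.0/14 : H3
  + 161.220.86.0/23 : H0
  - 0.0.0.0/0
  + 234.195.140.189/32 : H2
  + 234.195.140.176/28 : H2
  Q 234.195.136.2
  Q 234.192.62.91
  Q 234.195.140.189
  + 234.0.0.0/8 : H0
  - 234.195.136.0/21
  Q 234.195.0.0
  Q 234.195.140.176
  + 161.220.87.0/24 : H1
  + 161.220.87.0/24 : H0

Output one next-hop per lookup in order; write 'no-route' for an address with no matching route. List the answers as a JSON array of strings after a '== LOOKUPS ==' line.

Apply in order:
  + 161.220.0.0/16 (H3) depth=16
  + 0.0.0.0/0 (H1) depth=0
  + 0.0.0.0/0 (H0) depth=0
  + 234.195.136.0/21 (H3) depth=21
  + 161.208.0.0/12 (H3) depth=12
  + 161.208.0.0/12 (H3) depth=12
  ? 232.23.92.121  path d0:H0→d1:-→d2:-→d3:-→d4:-→d5:-→d6:-  best=H0
  ? 234.195.136.0  path d0:H0→d1:-→d2:-→d3:-→d4:-→d5:-→d6:-→d7:-→d8:-→d9:-→d10:-→d11:-→d12:-→d13:-→d14:-→d15:-→d16:-→d17:-→d18:-→d19:-→d20:-→d21:H3  best=H3
  + 234.195.0.0/16 (H2) depth=16
  + 234.192.0.0/14 (H3) depth=14
  + 161.220.86.0/23 (H0) depth=23
  del 0.0.0.0/0 (clear depth 0)
  + 234.195.140.189/32 (H2) depth=32
  + 234.195.140.176/28 (H2) depth=28
  ? 234.195.136.2  path d0:-→d1:-→d2:-→d3:-→d4:-→d5:-→d6:-→d7:-→d8:-→d9:-→d10:-→d11:-→d12:-→d13:-→d14:H3→d15:-→d16:H2→d17:-→d18:-→d19:-→d20:-→d21:H3  best=H3
  ? 234.192.62.91  path d0:-→d1:-→d2:-→d3:-→d4:-→d5:-→d6:-→d7:-→d8:-→d9:-→d10:-→d11:-→d12:-→d13:-→d14:H3  best=H3
  ? 234.195.140.189  path d0:-→d1:-→d2:-→d3:-→d4:-→d5:-→d6:-→d7:-→d8:-→d9:-→d10:-→d11:-→d12:-→d13:-→d14:H3→d15:-→d16:H2→d17:-→d18:-→d19:-→d20:-→d21:H3→d22:-→d23:-→d24:-→d25:-→d26:-→d27:-→d28:H2→d29:-→d30:-→d31:-→d32:H2  best=H2
  + 234.0.0.0/8 (H0) depth=8
  del 234.195.136.0/21 (clear depth 21)
  ? 234.195.0.0  path d0:-→d1:-→d2:-→d3:-→d4:-→d5:-→d6:-→d7:-→d8:H0→d9:-→d10:-→d11:-→d12:-→d13:-→d14:H3→d15:-→d16:H2  best=H2
  ? 234.195.140.176  path d0:-→d1:-→d2:-→d3:-→d4:-→d5:-→d6:-→d7:-→d8:H0→d9:-→d10:-→d11:-→d12:-→d13:-→d14:H3→d15:-→d16:H2→d17:-→d18:-→d19:-→d20:-→d21:-→d22:-→d23:-→d24:-→d25:-→d26:-→d27:-→d28:H2  best=H2
  + 161.220.87.0/24 (H1) depth=24
  + 161.220.87.0/24 (H0) depth=24

== LOOKUPS ==
["H0","H3","H3","H3","H2","H2","H2"]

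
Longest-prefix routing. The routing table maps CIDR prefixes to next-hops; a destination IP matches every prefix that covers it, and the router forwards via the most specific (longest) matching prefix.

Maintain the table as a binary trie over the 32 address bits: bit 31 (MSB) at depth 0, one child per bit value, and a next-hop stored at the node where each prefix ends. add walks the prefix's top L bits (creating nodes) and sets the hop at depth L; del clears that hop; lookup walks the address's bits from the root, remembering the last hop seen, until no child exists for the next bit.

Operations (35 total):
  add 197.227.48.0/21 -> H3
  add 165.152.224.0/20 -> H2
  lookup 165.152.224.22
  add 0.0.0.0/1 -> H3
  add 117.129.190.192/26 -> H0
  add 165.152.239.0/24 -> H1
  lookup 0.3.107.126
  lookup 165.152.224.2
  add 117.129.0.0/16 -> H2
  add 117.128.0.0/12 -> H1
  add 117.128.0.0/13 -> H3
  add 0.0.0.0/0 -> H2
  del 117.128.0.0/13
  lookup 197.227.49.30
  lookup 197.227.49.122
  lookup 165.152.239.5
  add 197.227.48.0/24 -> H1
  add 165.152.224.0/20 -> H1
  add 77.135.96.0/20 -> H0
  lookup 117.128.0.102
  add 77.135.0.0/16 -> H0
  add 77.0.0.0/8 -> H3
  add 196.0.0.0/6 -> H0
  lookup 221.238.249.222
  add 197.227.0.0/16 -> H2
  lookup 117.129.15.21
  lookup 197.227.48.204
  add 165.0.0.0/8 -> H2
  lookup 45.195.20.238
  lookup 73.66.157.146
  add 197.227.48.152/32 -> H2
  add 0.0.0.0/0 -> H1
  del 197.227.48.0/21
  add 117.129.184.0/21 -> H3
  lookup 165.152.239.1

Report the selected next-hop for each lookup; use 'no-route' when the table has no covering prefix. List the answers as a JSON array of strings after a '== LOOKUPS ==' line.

Process each operation:
  add 197.227.48.0/21 -> H3 at depth 21
  add 165.152.224.0/20 -> H2 at depth 20
  ? 165.152.224.22  path d0:-→d1:-→d2:-→d3:-→d4:-→d5:-→d6:-→d7:-→d8:-→d9:-→d10:-→d11:-→d12:-→d13:-→d14:-→d15:-→d16:-→d17:-→d18:-→d19:-→d20:H2  best=H2
  add 0.0.0.0/1 -> H3 at depth 1
  add 117.129.190.192/26 -> H0 at depth 26
  add 165.152.239.0/24 -> H1 at depth 24
  ? 0.3.107.126  path d0:-→d1:H3  best=H3
  ? 165.152.224.2  path d0:-→d1:-→d2:-→d3:-→d4:-→d5:-→d6:-→d7:-→d8:-→d9:-→d10:-→d11:-→d12:-→d13:-→d14:-→d15:-→d16:-→d17:-→d18:-→d19:-→d20:H2  best=H2
  add 117.129.0.0/16 -> H2 at depth 16
  add 117.128.0.0/12 -> H1 at depth 12
  add 117.128.0.0/13 -> H3 at depth 13
  add 0.0.0.0/0 -> H2 at depth 0
  - 117.128.0.0/13 clear@13
  ? 197.227.49.30  path d0:H2→d1:-→d2:-→d3:-→d4:-→d5:-→d6:-→d7:-→d8:-→d9:-→d10:-→d11:-→d12:-→d13:-→d14:-→d15:-→d16:-→d17:-→d18:-→d19:-→d20:-→d21:H3  best=H3
  ? 197.227.49.122  path d0:H2→d1:-→d2:-→d3:-→d4:-→d5:-→d6:-→d7:-→d8:-→d9:-→d10:-→d11:-→d12:-→d13:-→d14:-→d15:-→d16:-→d17:-→d18:-→d19:-→d20:-→d21:H3  best=H3
  ? 165.152.239.5  path d0:H2→d1:-→d2:-→d3:-→d4:-→d5:-→d6:-→d7:-→d8:-→d9:-→d10:-→d11:-→d12:-→d13:-→d14:-→d15:-→d16:-→d17:-→d18:-→d19:-→d20:H2→d21:-→d22:-→d23:-→d24:H1  best=H1
  add 197.227.48.0/24 -> H1 at depth 24
  add 165.152.224.0/20 -> H1 at depth 20
  add 77.135.96.0/20 -> H0 at depth 20
  ? 117.128.0.102  path d0:H2→d1:H3→d2:-→d3:-→d4:-→d5:-→d6:-→d7:-→d8:-→d9:-→d10:-→d11:-→d12:H1→d13:-→d14:-→d15:-  best=H1
  add 77.135.0.0/16 -> H0 at depth 16
  add 77.0.0.0/8 -> H3 at depth 8
  add 196.0.0.0/6 -> H0 at depth 6
  ? 221.238.249.222  path d0:H2→d1:-→d2:-→d3:-  best=H2
  add 197.227.0.0/16 -> H2 at depth 16
  ? 117.129.15.21  path d0:H2→d1:H3→d2:-→d3:-→d4:-→d5:-→d6:-→d7:-→d8:-→d9:-→d10:-→d11:-→d12:H1→d13:-→d14:-→d15:-→d16:H2  best=H2
  ? 197.227.48.204  path d0:H2→d1:-→d2:-→d3:-→d4:-→d5:-→d6:H0→d7:-→d8:-→d9:-→d10:-→d11:-→d12:-→d13:-→d14:-→d15:-→d16:H2→d17:-→d18:-→d19:-→d20:-→d21:H3→d22:-→d23:-→d24:H1  best=H1
  add 165.0.0.0/8 -> H2 at depth 8
  ? 45.195.20.238  path d0:H2→d1:H3  best=H3
  ? 73.66.157.146  path d0:H2→d1:H3→d2:-→d3:-→d4:-→d5:-  best=H3
  add 197.227.48.152/32 -> H2 at depth 32
  add 0.0.0.0/0 -> H1 at depth 0
  - 197.227.48.0/21 clear@21
  add 117.129.184.0/21 -> H3 at depth 21
  ? 165.152.239.1  path d0:H1→d1:-→d2:-→d3:-→d4:-→d5:-→d6:-→d7:-→d8:H2→d9:-→d10:-→d11:-→d12:-→d13:-→d14:-→d15:-→d16:-→d17:-→d18:-→d19:-→d20:H1→d21:-→d22:-→d23:-→d24:H1  best=H1

== LOOKUPS ==
["H2","H3","H2","H3","H3","H1","H1","H2","H2","H1","H3","H3","H1"]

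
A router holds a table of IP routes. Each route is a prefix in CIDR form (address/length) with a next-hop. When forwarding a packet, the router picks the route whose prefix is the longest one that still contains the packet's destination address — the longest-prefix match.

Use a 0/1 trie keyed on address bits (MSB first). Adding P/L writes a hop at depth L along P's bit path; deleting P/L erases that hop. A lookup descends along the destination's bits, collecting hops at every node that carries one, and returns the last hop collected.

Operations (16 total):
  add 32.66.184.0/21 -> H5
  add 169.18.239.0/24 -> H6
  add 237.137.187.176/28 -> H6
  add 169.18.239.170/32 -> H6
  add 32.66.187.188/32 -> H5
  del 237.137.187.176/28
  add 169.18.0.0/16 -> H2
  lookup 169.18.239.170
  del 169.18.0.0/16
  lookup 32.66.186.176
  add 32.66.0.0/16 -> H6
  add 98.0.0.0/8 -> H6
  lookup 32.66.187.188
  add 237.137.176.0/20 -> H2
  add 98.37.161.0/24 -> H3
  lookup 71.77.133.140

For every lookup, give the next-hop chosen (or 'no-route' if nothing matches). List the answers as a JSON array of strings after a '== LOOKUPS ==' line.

Apply in order:
  add 32.66.184.0/21 -> H5 at depth 21
  add 169.18.239.0/24 -> H6 at depth 24
  add 237.137.187.176/28 -> H6 at depth 28
  add 169.18.239.170/32 -> H6 at depth 32
  add 32.66.187.188/32 -> H5 at depth 32
  - 237.137.187.176/28 clear@28
  add 169.18.0.0/16 -> H2 at depth 16
  ? 169.18.239.170  path d0:-→d1:-→d2:-→d3:-→d4:-→d5:-→d6:-→d7:-→d8:-→d9:-→d10:-→d11:-→d12:-→d13:-→d14:-→d15:-→d16:H2→d17:-→d18:-→d19:-→d20:-→d21:-→d22:-→d23:-→d24:H6→d25:-→d26:-→d27:-→d28:-→d29:-→d30:-→d31:-→d32:H6  best=H6
  - 169.18.0.0/16 clear@16
  ? 32.66.186.176  path d0:-→d1:-→d2:-→d3:-→d4:-→d5:-→d6:-→d7:-→d8:-→d9:-→d10:-→d11:-→d12:-→d13:-→d14:-→d15:-→d16:-→d17:-→d18:-→d19:-→d20:-→d21:H5→d22:-→d23:-  best=H5
  add 32.66.0.0/16 -> H6 at depth 16
  add 98.0.0.0/8 -> H6 at depth 8
  ? 32.66.187.188  path d0:-→d1:-→d2:-→d3:-→d4:-→d5:-→d6:-→d7:-→d8:-→d9:-→d10:-→d11:-→d12:-→d13:-→d14:-→d15:-→d16:H6→d17:-→d18:-→d19:-→d20:-→d21:H5→d22:-→d23:-→d24:-→d25:-→d26:-→d27:-→d28:-→d29:-→d30:-→d31:-→d32:H5  best=H5
  add 237.137.176.0/20 -> H2 at depth 20
  add 98.37.161.0/24 -> H3 at depth 24
  ? 71.77.133.140  path d0:-→d1:-→d2:-  best=no-route

== LOOKUPS ==
["H6","H5","H5","no-route"]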